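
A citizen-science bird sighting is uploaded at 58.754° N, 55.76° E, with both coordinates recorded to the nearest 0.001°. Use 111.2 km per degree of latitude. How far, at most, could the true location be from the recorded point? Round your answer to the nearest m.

Rounding to 3 decimal places leaves each coordinate within ±0.0005° of the true value.
N–S: 0.0005° × 111200 m/° = 55.6 m.
East–west component at 58.754°: 0.0005° × 111200 × cos 58.754° ≈ 0.0005 × 57680.9 ≈ 28.8405 m.
The two errors are perpendicular, so the maximum displacement is √(55.6² + 28.8405²) ≈ 62.6349 m.

63 m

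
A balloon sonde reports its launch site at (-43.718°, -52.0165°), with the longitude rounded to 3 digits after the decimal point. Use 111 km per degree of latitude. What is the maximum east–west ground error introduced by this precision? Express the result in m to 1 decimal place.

Rounding to 3 decimal places leaves the longitude within ±0.0005° of the true value.
At latitude 43.718° a degree of longitude spans 111000 m × cos 43.718° = 111000 × 0.7228 ≈ 80225.3 m.
East–west error: 0.0005° × 80225.3 m/° ≈ 40.1126 m.

40.1 m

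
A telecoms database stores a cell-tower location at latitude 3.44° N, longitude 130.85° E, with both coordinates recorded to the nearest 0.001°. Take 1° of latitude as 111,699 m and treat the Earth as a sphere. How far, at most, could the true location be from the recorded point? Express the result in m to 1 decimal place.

Rounding to 3 decimal places leaves each coordinate within ±0.0005° of the true value.
North–south component: 0.0005° × 111699 = 55.8495 m.
Longitude error → 0.0005 × 111699 × cos 3.44° = 0.0005 × 111699 × 0.9982 ≈ 55.7489 m.
Worst case both components are at the extreme and orthogonal: √(55.8495² + 55.7489²) ≈ 78.912 m.

78.9 m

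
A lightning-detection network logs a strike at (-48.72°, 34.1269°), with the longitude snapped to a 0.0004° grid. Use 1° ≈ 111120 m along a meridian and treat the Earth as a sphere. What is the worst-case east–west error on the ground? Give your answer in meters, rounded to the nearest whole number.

15 meters

With a 0.0004° grid the true value lies within half a step, ±0.0004°/2 = ±0.0002°, of the stored one.
Parallels shrink by cos φ, so at 48.72° a degree of longitude is 111120 × 0.6597 ≈ 73310.2 m.
So at most 0.0002° × 73310.2 ≈ 14.662 m east–west.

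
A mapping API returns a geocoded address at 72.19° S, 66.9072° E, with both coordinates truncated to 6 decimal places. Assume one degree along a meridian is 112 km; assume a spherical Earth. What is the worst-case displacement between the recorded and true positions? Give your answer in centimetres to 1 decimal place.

Truncating at 6 decimal places can drop up to a full unit in the last place, so each coordinate may be off by as much as 1e-06°.
Latitude error → 1e-06 × 112000 = 0.112 m along the meridian.
Longitude error → 1e-06 × 112000 × cos 72.19° = 1e-06 × 112000 × 0.3059 ≈ 0.0342565 m.
Worst case both components are at the extreme and orthogonal: √(0.112² + 0.0342565²) ≈ 0.117122 m.
That is 0.117122 m = 11.712 cm.

11.7 centimetres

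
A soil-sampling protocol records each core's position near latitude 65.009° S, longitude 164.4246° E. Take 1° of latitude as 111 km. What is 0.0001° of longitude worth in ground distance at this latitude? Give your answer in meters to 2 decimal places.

0.0001° of longitude at 65.009° is 0.0001 × 111000 × cos 65.009° ≈ 0.0001 × 46894.8 = 4.68948 m.

4.69 meters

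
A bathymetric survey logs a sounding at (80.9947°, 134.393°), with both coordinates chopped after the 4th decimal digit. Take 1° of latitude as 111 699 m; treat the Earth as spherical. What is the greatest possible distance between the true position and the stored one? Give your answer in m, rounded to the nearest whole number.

11 m

Truncating at 4 decimal places can drop up to a full unit in the last place, so each coordinate may be off by as much as 0.0001°.
N–S: 0.0001° × 111699 m/° = 11.1699 m.
E–W at 80.9947°: 0.0001° × 111699 × cos 80.9947° = 0.0001 × 111699 × 0.1565 ≈ 1.74838 m.
Worst case both components are at the extreme and orthogonal: √(11.1699² + 1.74838²) ≈ 11.3059 m.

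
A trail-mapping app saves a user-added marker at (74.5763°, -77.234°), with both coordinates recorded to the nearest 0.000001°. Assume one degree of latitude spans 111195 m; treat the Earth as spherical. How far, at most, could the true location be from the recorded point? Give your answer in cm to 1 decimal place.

Rounding to 6 decimal places leaves each coordinate within ±5e-07° of the true value.
North–south component: 5e-07° × 111195 = 0.0555975 m.
East–west component at 74.5763°: 5e-07° × 111195 × cos 74.5763° ≈ 5e-07 × 29572.9 ≈ 0.0147864 m.
The two errors are perpendicular, so the maximum displacement is √(0.0555975² + 0.0147864²) ≈ 0.0575302 m.
That is 0.0575302 m = 5.753 cm.

5.8 cm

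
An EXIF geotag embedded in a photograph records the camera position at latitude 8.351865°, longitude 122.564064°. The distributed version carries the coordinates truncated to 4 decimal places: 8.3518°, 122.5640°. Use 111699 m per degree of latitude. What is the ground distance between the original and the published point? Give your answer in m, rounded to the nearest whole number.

10 m

Δlat = 8.351865 − 8.3518 = +0.000065°; Δlon = 122.564064 − 122.5640 = +0.000064°.
North–south shift: 0.000065 × 111699 = 7.26043 m.
East–west at this latitude: 0.000064° × 111699 × cos 8.3518° ≈ 0.000064 × 110514 = 7.07292 m.
Combined displacement = (7.26043² + 7.07292²)^½ ≈ 10.1361 m.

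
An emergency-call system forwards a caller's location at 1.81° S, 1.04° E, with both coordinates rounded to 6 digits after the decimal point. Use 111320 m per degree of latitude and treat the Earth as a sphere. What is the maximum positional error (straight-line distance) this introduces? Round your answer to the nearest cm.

8 cm

Rounding to 6 decimal places leaves each coordinate within ±5e-07° of the true value.
North–south component: 5e-07° × 111320 = 0.05566 m.
E–W at 1.81°: 5e-07° × 111320 × cos 1.81° = 5e-07 × 111320 × 0.9995 ≈ 0.0556322 m.
Combining orthogonally: (0.05566² + 0.0556322²)^½ ≈ 0.0786955 m.
That is 0.0786955 m = 7.8695 cm.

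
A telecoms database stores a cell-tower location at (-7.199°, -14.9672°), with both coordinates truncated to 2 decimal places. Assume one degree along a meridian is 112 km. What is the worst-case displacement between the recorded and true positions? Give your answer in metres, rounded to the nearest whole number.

Truncating at 2 decimal places can drop up to a full unit in the last place, so each coordinate may be off by as much as 0.01°.
North–south component: 0.01° × 112000 = 1120 m.
E–W at 7.199°: 0.01° × 112000 × cos 7.199° = 0.01 × 112000 × 0.9921 ≈ 1111.17 m.
The two errors are perpendicular, so the maximum displacement is √(1120² + 1111.17²) ≈ 1577.69 m.

1578 metres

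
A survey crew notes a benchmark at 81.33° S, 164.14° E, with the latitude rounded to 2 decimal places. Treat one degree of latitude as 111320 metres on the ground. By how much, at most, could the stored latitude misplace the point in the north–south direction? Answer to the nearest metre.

557 metres

Rounding to 2 decimal places leaves the latitude within ±0.005° of the true value.
So the N–S error is at most 0.005 × 111320 = 556.6 m.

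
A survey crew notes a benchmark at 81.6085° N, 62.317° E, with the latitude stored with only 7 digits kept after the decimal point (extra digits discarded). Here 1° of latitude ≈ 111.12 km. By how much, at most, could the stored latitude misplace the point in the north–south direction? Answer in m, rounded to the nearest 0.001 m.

Truncating at 7 decimal places can drop up to a full unit in the last place, so the latitude may be off by as much as 1e-07°.
Along the meridian that is 1e-07° × 111120 m/° = 0.011112 m.

0.011 m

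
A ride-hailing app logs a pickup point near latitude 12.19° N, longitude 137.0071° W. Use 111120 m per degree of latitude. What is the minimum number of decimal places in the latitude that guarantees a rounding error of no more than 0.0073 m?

One degree of latitude covers 111120 m.
Rounding to N decimal places gives at most 0.5 × 10⁻ᴺ degrees of error, i.e. 0.5 × 10⁻ᴺ × 111120 m.
Setting 55560 × 10⁻ᴺ ≤ 0.0073 gives 10ᴺ ≥ 7.611e+06, i.e. N ≥ 6.88.
So 7 decimal places suffice (0.00556 m); 6 would allow up to 0.0556 m.

7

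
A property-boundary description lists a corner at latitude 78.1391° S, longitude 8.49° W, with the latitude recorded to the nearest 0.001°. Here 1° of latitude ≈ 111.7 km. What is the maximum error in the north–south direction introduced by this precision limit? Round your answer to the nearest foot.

Rounding to 3 decimal places leaves the latitude within ±0.0005° of the true value.
So the N–S error is at most 0.0005 × 111700 = 55.85 m.
Converting: 55.85 m × 3.2808 ft/m ≈ 183.23 ft.

183 feet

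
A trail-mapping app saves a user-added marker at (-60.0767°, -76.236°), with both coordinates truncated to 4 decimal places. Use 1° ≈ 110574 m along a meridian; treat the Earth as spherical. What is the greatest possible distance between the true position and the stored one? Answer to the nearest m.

12 m

Truncating at 4 decimal places can drop up to a full unit in the last place, so each coordinate may be off by as much as 0.0001°.
North–south component: 0.0001° × 110574 = 11.0574 m.
Longitude error → 0.0001 × 110574 × cos 60.0767° = 0.0001 × 110574 × 0.4988 ≈ 5.51588 m.
Worst case both components are at the extreme and orthogonal: √(11.0574² + 5.51588²) ≈ 12.3568 m.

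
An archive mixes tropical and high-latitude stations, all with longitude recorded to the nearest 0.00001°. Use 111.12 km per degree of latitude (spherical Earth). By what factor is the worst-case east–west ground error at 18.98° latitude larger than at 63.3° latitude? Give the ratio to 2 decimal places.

2.10

Rounding to 5 decimal places leaves the longitude within ±5e-06° of the true value.
At 18.98°: 5e-06° × 111120 × cos 18.98° = 5e-06 × 111120 × 0.9456 ≈ 0.52539 m.
At 63.3°: 5e-06° × 111120 × cos 63.3° = 5e-06 × 111120 × 0.4493 ≈ 0.24964 m.
Ratio: 0.52539 / 0.24964 = cos 18.98° / cos 63.3° ≈ 2.1046.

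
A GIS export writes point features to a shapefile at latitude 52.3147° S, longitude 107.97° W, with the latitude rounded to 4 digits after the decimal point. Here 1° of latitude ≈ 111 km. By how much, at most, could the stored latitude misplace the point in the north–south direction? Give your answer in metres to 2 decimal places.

5.55 metres

Rounding to 4 decimal places leaves the latitude within ±5e-05° of the true value.
So the N–S error is at most 5e-05 × 111000 = 5.55 m.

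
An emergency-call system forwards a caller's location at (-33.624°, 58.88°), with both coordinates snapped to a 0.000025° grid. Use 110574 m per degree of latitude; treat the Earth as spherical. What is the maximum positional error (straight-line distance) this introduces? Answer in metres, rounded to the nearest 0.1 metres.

1.8 metres

With a 0.000025° grid the true value lies within half a step, ±0.000025°/2 = ±1.25e-05°, of the stored one.
N–S: 1.25e-05° × 110574 m/° = 1.38218 m.
East–west component at 33.624°: 1.25e-05° × 110574 × cos 33.624° ≈ 1.25e-05 × 92073.8 ≈ 1.15092 m.
Worst case both components are at the extreme and orthogonal: √(1.38218² + 1.15092²) ≈ 1.79862 m.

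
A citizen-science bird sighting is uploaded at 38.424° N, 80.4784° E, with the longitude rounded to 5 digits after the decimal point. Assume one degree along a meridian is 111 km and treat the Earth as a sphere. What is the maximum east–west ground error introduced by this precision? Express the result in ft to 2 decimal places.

1.43 ft

Rounding to 5 decimal places leaves the longitude within ±5e-06° of the true value.
At latitude 38.424° a degree of longitude spans 111000 m × cos 38.424° = 111000 × 0.7834 ≈ 86961.1 m.
Maximum E–W displacement: 5e-06 × 86961.1 = 0.434805 m.
In feet: 0.434805 m ÷ 0.3048 ≈ 1.4265 ft.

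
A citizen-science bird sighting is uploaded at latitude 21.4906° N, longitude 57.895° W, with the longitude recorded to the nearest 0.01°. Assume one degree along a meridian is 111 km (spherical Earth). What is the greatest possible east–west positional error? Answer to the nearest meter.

Rounding to 2 decimal places leaves the longitude within ±0.005° of the true value.
Parallels shrink by cos φ, so at 21.4906° a degree of longitude is 111000 × 0.9305 ≈ 103283 m.
Maximum E–W displacement: 0.005 × 103283 = 516.415 m.

516 meters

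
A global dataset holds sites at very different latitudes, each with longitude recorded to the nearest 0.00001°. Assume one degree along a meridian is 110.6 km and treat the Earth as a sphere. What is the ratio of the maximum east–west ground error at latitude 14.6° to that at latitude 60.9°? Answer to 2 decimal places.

1.99

Rounding to 5 decimal places leaves the longitude within ±5e-06° of the true value.
Error at 14.6° = 5e-06° × 110600 × cos 14.6° ≈ 0.553 × 0.9677 = 0.53514 m.
At 60.9°: 5e-06° × 110600 × cos 60.9° = 5e-06 × 110600 × 0.4863 ≈ 0.26894 m.
Ratio: 0.53514 / 0.26894 = cos 14.6° / cos 60.9° ≈ 1.9898.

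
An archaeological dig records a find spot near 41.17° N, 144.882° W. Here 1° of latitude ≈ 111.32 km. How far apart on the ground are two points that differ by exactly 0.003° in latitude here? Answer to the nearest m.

334 m

Along a meridian 0.003° is 0.003 × 111320 = 333.96 m.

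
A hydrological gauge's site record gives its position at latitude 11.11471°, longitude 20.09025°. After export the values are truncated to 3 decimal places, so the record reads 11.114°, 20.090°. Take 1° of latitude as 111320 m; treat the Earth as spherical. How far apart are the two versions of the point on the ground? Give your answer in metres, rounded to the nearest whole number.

84 metres

The latitude changed by +0.00071° and the longitude by +0.00025°.
North–south shift: 0.00071 × 111320 = 79.0372 m.
E–W at 11.114°: 0.00025° × 111320 × cos 11.114° = 0.00025 × 111320 × 0.9812 ≈ 27.3081 m.
Distance: √(79.0372² + 27.3081²) ≈ 83.6218 m.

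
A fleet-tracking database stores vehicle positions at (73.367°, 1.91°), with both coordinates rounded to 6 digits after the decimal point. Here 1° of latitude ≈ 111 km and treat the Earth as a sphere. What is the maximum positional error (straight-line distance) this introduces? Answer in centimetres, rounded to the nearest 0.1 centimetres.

5.8 centimetres

Rounding to 6 decimal places leaves each coordinate within ±5e-07° of the true value.
North–south component: 5e-07° × 111000 = 0.0555 m.
Longitude error → 5e-07 × 111000 × cos 73.367° = 5e-07 × 111000 × 0.2862 ≈ 0.0158863 m.
Worst case both components are at the extreme and orthogonal: √(0.0555² + 0.0158863²) ≈ 0.0577289 m.
That is 0.0577289 m = 5.7729 cm.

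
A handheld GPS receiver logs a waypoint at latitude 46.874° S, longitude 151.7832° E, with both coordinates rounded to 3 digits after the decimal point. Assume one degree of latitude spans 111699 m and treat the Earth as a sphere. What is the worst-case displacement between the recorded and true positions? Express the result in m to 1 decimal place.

Rounding to 3 decimal places leaves each coordinate within ±0.0005° of the true value.
North–south component: 0.0005° × 111699 = 55.8495 m.
East–west component at 46.874°: 0.0005° × 111699 × cos 46.874° ≈ 0.0005 × 76358 ≈ 38.179 m.
Worst case both components are at the extreme and orthogonal: √(55.8495² + 38.179²) ≈ 67.6521 m.

67.7 m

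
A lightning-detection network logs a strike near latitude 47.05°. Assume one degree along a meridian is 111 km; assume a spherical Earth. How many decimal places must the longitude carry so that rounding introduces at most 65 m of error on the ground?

3 decimal places

At 47.05° one degree of longitude covers 111000 × cos 47.05° ≈ 111000 × 0.6814 ≈ 75630.9 m.
With N decimal places the half-ulp bound is 0.5·10⁻ᴺ°, or 0.5·10⁻ᴺ × 75630.9 m on the ground.
Setting 37815.5 × 10⁻ᴺ ≤ 65 gives 10ᴺ ≥ 581.8, i.e. N ≥ 2.76.
So 3 decimal places suffice (37.8 m); 2 would allow up to 378 m.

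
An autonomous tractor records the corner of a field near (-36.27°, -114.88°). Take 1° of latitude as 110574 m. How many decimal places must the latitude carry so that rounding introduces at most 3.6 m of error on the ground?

5 decimal places

One degree of latitude covers 110574 m.
Rounding to N decimal places gives at most 0.5 × 10⁻ᴺ degrees of error, i.e. 0.5 × 10⁻ᴺ × 110574 m.
Setting 55287 × 10⁻ᴺ ≤ 3.6 gives 10ᴺ ≥ 1.536e+04, i.e. N ≥ 4.19.
So 5 decimal places suffice (0.553 m); 4 would allow up to 5.53 m.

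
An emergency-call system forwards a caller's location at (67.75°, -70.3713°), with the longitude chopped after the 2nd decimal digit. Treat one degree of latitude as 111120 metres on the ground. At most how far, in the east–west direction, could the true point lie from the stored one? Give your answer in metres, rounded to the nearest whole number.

Truncating at 2 decimal places can drop up to a full unit in the last place, so the longitude may be off by as much as 0.01°.
At latitude 67.75° a degree of longitude spans 111120 m × cos 67.75° = 111120 × 0.3786 ≈ 42075.4 m.
So at most 0.01° × 42075.4 ≈ 420.754 m east–west.

421 metres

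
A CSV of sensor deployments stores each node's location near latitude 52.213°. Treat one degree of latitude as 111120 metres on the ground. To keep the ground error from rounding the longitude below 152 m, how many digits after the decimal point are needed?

3 decimal places

At 52.213° one degree of longitude covers 111120 × cos 52.213° ≈ 111120 × 0.6127 ≈ 68086.3 m.
N decimal places → at most half a unit in the last place, 0.5 × 10⁻ᴺ° = 68086.3/2 × 10⁻ᴺ m.
Setting 34043.2 × 10⁻ᴺ ≤ 152 gives 10ᴺ ≥ 224, i.e. N ≥ 2.35.
N = 2 would give 340 m (too coarse); N = 3 gives 34 m ≤ 152 m.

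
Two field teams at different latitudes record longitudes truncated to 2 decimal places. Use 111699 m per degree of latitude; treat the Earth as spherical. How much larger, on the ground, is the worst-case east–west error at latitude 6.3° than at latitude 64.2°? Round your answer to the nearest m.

Truncating at 2 decimal places can drop up to a full unit in the last place, so the longitude may be off by as much as 0.01°.
At 6.3°: 0.01° × 111699 × cos 6.3° = 0.01 × 111699 × 0.9940 ≈ 1110.2 m.
At 64.2°: 0.01° × 111699 × cos 64.2° = 0.01 × 111699 × 0.4352 ≈ 486.15 m.
So the lower-latitude error exceeds the higher by 1110.2 − 486.15 = 624.1 m.

624 m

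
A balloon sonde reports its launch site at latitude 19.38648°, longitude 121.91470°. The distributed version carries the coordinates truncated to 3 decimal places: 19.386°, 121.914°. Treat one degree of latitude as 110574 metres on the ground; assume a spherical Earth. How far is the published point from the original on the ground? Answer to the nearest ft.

Δlat = 19.38648 − 19.386 = +0.00048°; Δlon = 121.91470 − 121.914 = +0.00070°.
N–S: 0.00048° × 110574 m/° = 53.0755 m.
E–W at 19.386°: 0.00070° × 110574 × cos 19.386° = 0.00070 × 110574 × 0.9433 ≈ 73.0134 m.
Distance: √(53.0755² + 73.0134²) ≈ 90.2661 m.
Converting: 90.2661 m × 3.2808 ft/m ≈ 296.15 ft.

296 ft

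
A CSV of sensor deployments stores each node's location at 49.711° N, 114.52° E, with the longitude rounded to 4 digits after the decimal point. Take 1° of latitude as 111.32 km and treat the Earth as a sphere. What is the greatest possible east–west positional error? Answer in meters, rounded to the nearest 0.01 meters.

3.60 meters

Rounding to 4 decimal places leaves the longitude within ±5e-05° of the true value.
One degree of longitude at 49.711° is 111320 × cos 49.711° ≈ 111320 × 0.6466 = 71984.3 m.
So at most 5e-05° × 71984.3 ≈ 3.59922 m east–west.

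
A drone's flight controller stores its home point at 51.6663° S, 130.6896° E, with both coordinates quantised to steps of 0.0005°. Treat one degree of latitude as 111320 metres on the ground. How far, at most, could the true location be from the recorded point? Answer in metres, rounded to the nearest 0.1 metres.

32.7 metres

With a 0.0005° grid the true value lies within half a step, ±0.0005°/2 = ±0.00025°, of the stored one.
Latitude error → 0.00025 × 111320 = 27.83 m along the meridian.
Longitude error → 0.00025 × 111320 × cos 51.6663° = 0.00025 × 111320 × 0.6202 ≈ 17.2613 m.
The two errors are perpendicular, so the maximum displacement is √(27.83² + 17.2613²) ≈ 32.7485 m.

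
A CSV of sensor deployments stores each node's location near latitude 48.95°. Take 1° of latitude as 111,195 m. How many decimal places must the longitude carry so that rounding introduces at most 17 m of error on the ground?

At 48.95° one degree of longitude covers 111195 × cos 48.95° ≈ 111195 × 0.6567 ≈ 73023.7 m.
N decimal places → at most half a unit in the last place, 0.5 × 10⁻ᴺ° = 73023.7/2 × 10⁻ᴺ m.
Need 0.5 × 73023.7 × 10⁻ᴺ ≤ 17 → 10⁻ᴺ ≤ 4.656e-04, so N ≥ 3.33.
N = 3 would give 36.5 m (too coarse); N = 4 gives 3.65 m ≤ 17 m.

4 decimal places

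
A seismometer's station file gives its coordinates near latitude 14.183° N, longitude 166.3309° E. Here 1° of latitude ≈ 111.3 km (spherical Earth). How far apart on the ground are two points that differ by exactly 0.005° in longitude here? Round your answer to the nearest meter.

540 meters

0.005° of longitude at 14.183° is 0.005 × 111300 × cos 14.183° ≈ 0.005 × 107907 = 539.537 m.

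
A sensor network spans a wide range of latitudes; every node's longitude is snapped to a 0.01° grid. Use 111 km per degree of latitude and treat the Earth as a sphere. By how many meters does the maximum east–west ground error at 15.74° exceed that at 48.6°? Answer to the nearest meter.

With a 0.01° grid the true value lies within half a step, ±0.01°/2 = ±0.005°, of the stored one.
Error at 15.74° = 0.005° × 111000 × cos 15.74° ≈ 555 × 0.9625 = 534.19 m.
Error at 48.6° = 0.005° × 111000 × cos 48.6° ≈ 555 × 0.6613 = 367.03 m.
So the lower-latitude error exceeds the higher by 534.19 − 367.03 = 167.16 m.

167 meters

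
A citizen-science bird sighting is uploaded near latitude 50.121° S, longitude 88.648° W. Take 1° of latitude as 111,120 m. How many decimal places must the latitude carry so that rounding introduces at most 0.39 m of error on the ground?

6 decimal places

One degree of latitude covers 111120 m.
Rounding to N decimal places gives at most 0.5 × 10⁻ᴺ degrees of error, i.e. 0.5 × 10⁻ᴺ × 111120 m.
Setting 55560 × 10⁻ᴺ ≤ 0.39 gives 10ᴺ ≥ 1.425e+05, i.e. N ≥ 5.15.
So 6 decimal places suffice (0.0556 m); 5 would allow up to 0.556 m.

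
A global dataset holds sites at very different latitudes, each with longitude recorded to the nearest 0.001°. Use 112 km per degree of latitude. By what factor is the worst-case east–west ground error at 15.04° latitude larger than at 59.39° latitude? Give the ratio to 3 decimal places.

Rounding to 3 decimal places leaves the longitude within ±0.0005° of the true value.
At 15.04°: 0.0005° × 112000 × cos 15.04° = 0.0005 × 112000 × 0.9657 ≈ 54.082 m.
At 59.39°: 0.0005° × 112000 × cos 59.39° = 0.0005 × 112000 × 0.5092 ≈ 28.515 m.
Ratio: 54.082 / 28.515 = cos 15.04° / cos 59.39° ≈ 1.8966.

1.897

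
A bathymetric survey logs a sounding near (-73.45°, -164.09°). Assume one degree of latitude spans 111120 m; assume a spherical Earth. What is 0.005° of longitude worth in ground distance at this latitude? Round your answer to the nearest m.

158 m

0.005° of longitude at 73.45° is 0.005 × 111120 × cos 73.45° ≈ 0.005 × 31652.8 = 158.264 m.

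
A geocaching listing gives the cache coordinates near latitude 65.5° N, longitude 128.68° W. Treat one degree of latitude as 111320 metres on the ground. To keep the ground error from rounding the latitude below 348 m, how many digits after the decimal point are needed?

3 decimal places

One degree of latitude covers 111320 m.
Rounding to N decimal places gives at most 0.5 × 10⁻ᴺ degrees of error, i.e. 0.5 × 10⁻ᴺ × 111320 m.
Need 0.5 × 111320 × 10⁻ᴺ ≤ 348 → 10⁻ᴺ ≤ 6.252e-03, so N ≥ 2.20.
N = 2 would give 557 m (too coarse); N = 3 gives 55.7 m ≤ 348 m.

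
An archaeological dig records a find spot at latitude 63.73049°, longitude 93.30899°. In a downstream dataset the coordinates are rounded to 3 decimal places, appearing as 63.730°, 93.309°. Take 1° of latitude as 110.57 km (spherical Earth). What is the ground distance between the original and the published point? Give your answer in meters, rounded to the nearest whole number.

The latitude changed by +0.00049° and the longitude by -0.00001°.
N–S: 0.00049° × 110570 m/° = 54.1793 m.
East–west at this latitude: -0.00001° × 110570 × cos 63.73° ≈ -0.00001 × 48938.5 = -0.489385 m.
Hypotenuse of the two orthogonal shifts: √(54.1793² + 0.489385²) = 54.1815 m.

54 meters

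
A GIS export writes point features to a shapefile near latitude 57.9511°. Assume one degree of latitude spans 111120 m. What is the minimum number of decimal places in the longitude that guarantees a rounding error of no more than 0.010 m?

7 decimal places

At 57.9511° one degree of longitude covers 111120 × cos 57.9511° ≈ 111120 × 0.5306 ≈ 58965 m.
N decimal places → at most half a unit in the last place, 0.5 × 10⁻ᴺ° = 58965/2 × 10⁻ᴺ m.
Need 0.5 × 58965 × 10⁻ᴺ ≤ 0.010 → 10⁻ᴺ ≤ 3.392e-07, so N ≥ 6.47.
N = 6 would give 0.0295 m (too coarse); N = 7 gives 0.00295 m ≤ 0.010 m.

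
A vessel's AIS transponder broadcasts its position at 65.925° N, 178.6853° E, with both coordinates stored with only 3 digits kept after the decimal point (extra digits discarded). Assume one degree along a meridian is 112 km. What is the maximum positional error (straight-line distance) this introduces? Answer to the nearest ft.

Truncating at 3 decimal places can drop up to a full unit in the last place, so each coordinate may be off by as much as 0.001°.
Latitude error → 0.001 × 112000 = 112 m along the meridian.
Longitude error → 0.001 × 112000 × cos 65.925° = 0.001 × 112000 × 0.4079 ≈ 45.6884 m.
The two errors are perpendicular, so the maximum displacement is √(112² + 45.6884²) ≈ 120.96 m.
Converting: 120.96 m × 3.2808 ft/m ≈ 396.85 ft.

397 ft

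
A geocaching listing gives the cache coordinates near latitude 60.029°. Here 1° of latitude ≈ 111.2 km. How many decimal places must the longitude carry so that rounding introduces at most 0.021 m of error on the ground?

7 decimal places

At 60.029° one degree of longitude covers 111200 × cos 60.029° ≈ 111200 × 0.4996 ≈ 55551.3 m.
N decimal places → at most half a unit in the last place, 0.5 × 10⁻ᴺ° = 55551.3/2 × 10⁻ᴺ m.
Need 0.5 × 55551.3 × 10⁻ᴺ ≤ 0.021 → 10⁻ᴺ ≤ 7.561e-07, so N ≥ 6.12.
N = 6 would give 0.0278 m (too coarse); N = 7 gives 0.00278 m ≤ 0.021 m.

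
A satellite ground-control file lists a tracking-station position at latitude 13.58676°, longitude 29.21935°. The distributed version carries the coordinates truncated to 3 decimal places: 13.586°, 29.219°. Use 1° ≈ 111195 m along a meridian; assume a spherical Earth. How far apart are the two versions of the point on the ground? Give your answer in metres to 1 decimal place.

92.6 metres

The latitude changed by +0.00076° and the longitude by +0.00035°.
North–south shift: 0.00076 × 111195 = 84.5082 m.
East–west at this latitude: 0.00035° × 111195 × cos 13.586° ≈ 0.00035 × 108084 = 37.8293 m.
Hypotenuse of the two orthogonal shifts: √(84.5082² + 37.8293²) = 92.5888 m.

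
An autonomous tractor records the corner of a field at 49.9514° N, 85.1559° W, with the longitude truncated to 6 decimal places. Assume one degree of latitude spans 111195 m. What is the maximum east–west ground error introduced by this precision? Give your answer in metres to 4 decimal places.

Truncating at 6 decimal places can drop up to a full unit in the last place, so the longitude may be off by as much as 1e-06°.
One degree of longitude at 49.9514° is 111195 × cos 49.9514° ≈ 111195 × 0.6434 = 71547 m.
So at most 1e-06° × 71547 ≈ 0.071547 m east–west.

0.0715 metres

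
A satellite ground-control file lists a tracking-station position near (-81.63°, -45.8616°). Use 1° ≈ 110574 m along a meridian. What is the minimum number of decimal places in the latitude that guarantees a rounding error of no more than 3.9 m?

One degree of latitude covers 110574 m.
Rounding to N decimal places gives at most 0.5 × 10⁻ᴺ degrees of error, i.e. 0.5 × 10⁻ᴺ × 110574 m.
Setting 55287 × 10⁻ᴺ ≤ 3.9 gives 10ᴺ ≥ 1.418e+04, i.e. N ≥ 4.15.
N = 4 would give 5.53 m (too coarse); N = 5 gives 0.553 m ≤ 3.9 m.

5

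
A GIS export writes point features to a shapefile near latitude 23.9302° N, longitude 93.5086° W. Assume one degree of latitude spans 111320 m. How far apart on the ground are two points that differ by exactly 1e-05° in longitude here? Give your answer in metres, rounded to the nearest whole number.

At 23.9302° a degree of longitude is 111320 × cos 23.9302° ≈ 101751 m, so 1e-05° corresponds to 1.01751 m.

1 metres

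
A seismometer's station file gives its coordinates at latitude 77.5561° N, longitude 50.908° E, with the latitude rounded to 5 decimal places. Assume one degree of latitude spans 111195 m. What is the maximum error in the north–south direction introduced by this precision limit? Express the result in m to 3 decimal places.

Rounding to 5 decimal places leaves the latitude within ±5e-06° of the true value.
Along the meridian that is 5e-06° × 111195 m/° = 0.555975 m.

0.556 m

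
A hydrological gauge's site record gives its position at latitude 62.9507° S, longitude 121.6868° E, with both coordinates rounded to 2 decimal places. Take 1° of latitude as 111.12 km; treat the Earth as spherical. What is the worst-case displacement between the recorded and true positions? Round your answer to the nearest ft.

Rounding to 2 decimal places leaves each coordinate within ±0.005° of the true value.
Latitude error → 0.005 × 111120 = 555.6 m along the meridian.
Longitude error → 0.005 × 111120 × cos 62.9507° = 0.005 × 111120 × 0.4548 ≈ 252.663 m.
Combining orthogonally: (555.6² + 252.663²)^½ ≈ 610.352 m.
Converting: 610.352 m × 3.2808 ft/m ≈ 2002.5 ft.

2002 ft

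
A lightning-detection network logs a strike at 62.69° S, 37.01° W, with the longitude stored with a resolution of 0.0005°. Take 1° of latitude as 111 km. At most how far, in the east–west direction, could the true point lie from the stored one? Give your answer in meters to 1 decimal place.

12.7 meters

With a 0.0005° grid the true value lies within half a step, ±0.0005°/2 = ±0.00025°, of the stored one.
One degree of longitude at 62.69° is 111000 × cos 62.69° ≈ 111000 × 0.4588 = 50927.3 m.
So at most 0.00025° × 50927.3 ≈ 12.7318 m east–west.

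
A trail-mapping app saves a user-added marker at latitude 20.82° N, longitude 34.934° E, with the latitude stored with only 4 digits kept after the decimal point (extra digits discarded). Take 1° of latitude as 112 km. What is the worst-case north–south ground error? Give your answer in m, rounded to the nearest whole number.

Truncating at 4 decimal places can drop up to a full unit in the last place, so the latitude may be off by as much as 0.0001°.
So the N–S error is at most 0.0001 × 112000 = 11.2 m.

11 m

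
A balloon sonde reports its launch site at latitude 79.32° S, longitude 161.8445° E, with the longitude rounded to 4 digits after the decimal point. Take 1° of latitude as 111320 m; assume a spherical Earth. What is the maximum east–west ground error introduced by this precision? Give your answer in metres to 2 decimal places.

Rounding to 4 decimal places leaves the longitude within ±5e-05° of the true value.
At latitude 79.32° a degree of longitude spans 111320 m × cos 79.32° = 111320 × 0.1853 ≈ 20630.2 m.
East–west error: 5e-05° × 20630.2 m/° ≈ 1.03151 m.

1.03 metres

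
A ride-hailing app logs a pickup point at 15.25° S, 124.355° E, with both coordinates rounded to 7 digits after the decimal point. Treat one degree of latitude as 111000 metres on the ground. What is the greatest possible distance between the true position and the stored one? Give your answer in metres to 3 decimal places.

Rounding to 7 decimal places leaves each coordinate within ±5e-08° of the true value.
N–S: 5e-08° × 111000 m/° = 0.00555 m.
Longitude error → 5e-08 × 111000 × cos 15.25° = 5e-08 × 111000 × 0.9648 ≈ 0.00535457 m.
Combining orthogonally: (0.00555² + 0.00535457²)^½ ≈ 0.00771193 m.

0.008 metres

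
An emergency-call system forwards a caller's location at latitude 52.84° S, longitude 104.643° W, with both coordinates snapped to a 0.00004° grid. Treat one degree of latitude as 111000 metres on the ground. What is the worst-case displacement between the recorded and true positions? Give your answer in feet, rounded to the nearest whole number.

9 feet

With a 0.00004° grid the true value lies within half a step, ±0.00004°/2 = ±2e-05°, of the stored one.
N–S: 2e-05° × 111000 m/° = 2.22 m.
East–west component at 52.84°: 2e-05° × 111000 × cos 52.84° ≈ 2e-05 × 67048.8 ≈ 1.34098 m.
Worst case both components are at the extreme and orthogonal: √(2.22² + 1.34098²) ≈ 2.59357 m.
In feet: 2.59357 m ÷ 0.3048 ≈ 8.5091 ft.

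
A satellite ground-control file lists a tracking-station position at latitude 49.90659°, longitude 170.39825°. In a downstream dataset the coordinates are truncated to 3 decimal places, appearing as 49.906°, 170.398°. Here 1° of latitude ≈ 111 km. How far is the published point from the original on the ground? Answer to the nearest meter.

The latitude changed by +0.00059° and the longitude by +0.00025°.
N–S: 0.00059° × 111000 m/° = 65.49 m.
E–W at 49.906°: 0.00025° × 111000 × cos 49.906° = 0.00025 × 111000 × 0.6440 ≈ 17.8722 m.
Distance: √(65.49² + 17.8722²) ≈ 67.8849 m.

68 meters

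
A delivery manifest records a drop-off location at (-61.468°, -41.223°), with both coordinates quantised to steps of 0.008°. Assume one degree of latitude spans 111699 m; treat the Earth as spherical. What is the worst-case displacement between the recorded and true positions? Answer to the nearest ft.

With a 0.008° grid the true value lies within half a step, ±0.008°/2 = ±0.004°, of the stored one.
Latitude error → 0.004 × 111699 = 446.796 m along the meridian.
East–west component at 61.468°: 0.004° × 111699 × cos 61.468° ≈ 0.004 × 53353 ≈ 213.412 m.
Combining orthogonally: (446.796² + 213.412²)^½ ≈ 495.148 m.
Converting: 495.148 m × 3.2808 ft/m ≈ 1624.5 ft.

1625 ft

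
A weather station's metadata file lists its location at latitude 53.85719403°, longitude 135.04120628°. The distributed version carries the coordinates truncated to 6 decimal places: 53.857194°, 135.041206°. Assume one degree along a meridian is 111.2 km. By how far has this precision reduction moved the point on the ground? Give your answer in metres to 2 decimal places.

Δlat = 53.85719403 − 53.857194 = +0.00000003°; Δlon = 135.04120628 − 135.041206 = +0.00000028°.
N–S: 0.00000003° × 111200 m/° = 0.003336 m.
E–W at 53.8572°: 0.00000028° × 111200 × cos 53.8572° = 0.00000028 × 111200 × 0.5898 ≈ 0.018364 m.
Distance: √(0.003336² + 0.018364²) ≈ 0.0186646 m.

0.02 metres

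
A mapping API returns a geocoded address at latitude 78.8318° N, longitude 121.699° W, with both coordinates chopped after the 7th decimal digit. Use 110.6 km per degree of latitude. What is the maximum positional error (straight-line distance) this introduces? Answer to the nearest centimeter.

1 centimeters

Truncating at 7 decimal places can drop up to a full unit in the last place, so each coordinate may be off by as much as 1e-07°.
Latitude error → 1e-07 × 110600 = 0.01106 m along the meridian.
Longitude error → 1e-07 × 110600 × cos 78.8318° = 1e-07 × 110600 × 0.1937 ≈ 0.00214221 m.
The two errors are perpendicular, so the maximum displacement is √(0.01106² + 0.00214221²) ≈ 0.0112656 m.
That is 0.0112656 m = 1.1266 cm.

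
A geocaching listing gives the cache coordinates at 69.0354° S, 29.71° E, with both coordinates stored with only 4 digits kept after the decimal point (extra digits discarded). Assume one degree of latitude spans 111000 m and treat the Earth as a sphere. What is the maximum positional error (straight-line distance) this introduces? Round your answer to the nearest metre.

Truncating at 4 decimal places can drop up to a full unit in the last place, so each coordinate may be off by as much as 0.0001°.
Latitude error → 0.0001 × 111000 = 11.1 m along the meridian.
Longitude error → 0.0001 × 111000 × cos 69.0354° = 0.0001 × 111000 × 0.3578 ≈ 3.97148 m.
Worst case both components are at the extreme and orthogonal: √(11.1² + 3.97148²) ≈ 11.7891 m.

12 metres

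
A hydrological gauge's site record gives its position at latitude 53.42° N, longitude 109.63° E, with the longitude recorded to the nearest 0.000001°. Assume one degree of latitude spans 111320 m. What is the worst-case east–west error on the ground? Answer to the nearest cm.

Rounding to 6 decimal places leaves the longitude within ±5e-07° of the true value.
Parallels shrink by cos φ, so at 53.42° a degree of longitude is 111320 × 0.5959 ≈ 66340.6 m.
Maximum E–W displacement: 5e-07 × 66340.6 = 0.0331703 m.
That is 0.0331703 m = 3.317 cm.

3 cm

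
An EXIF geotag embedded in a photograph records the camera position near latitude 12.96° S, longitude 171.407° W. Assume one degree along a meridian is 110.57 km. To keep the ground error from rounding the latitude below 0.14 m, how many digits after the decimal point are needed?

6 decimal places

One degree of latitude covers 110570 m.
Rounding to N decimal places gives at most 0.5 × 10⁻ᴺ degrees of error, i.e. 0.5 × 10⁻ᴺ × 110570 m.
Setting 55285 × 10⁻ᴺ ≤ 0.14 gives 10ᴺ ≥ 3.949e+05, i.e. N ≥ 5.60.
N = 5 would give 0.553 m (too coarse); N = 6 gives 0.0553 m ≤ 0.14 m.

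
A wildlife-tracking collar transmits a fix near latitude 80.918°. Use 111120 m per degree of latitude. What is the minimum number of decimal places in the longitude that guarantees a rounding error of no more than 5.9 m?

4 decimal places

At 80.918° one degree of longitude covers 111120 × cos 80.918° ≈ 111120 × 0.1578 ≈ 17540.1 m.
N decimal places → at most half a unit in the last place, 0.5 × 10⁻ᴺ° = 17540.1/2 × 10⁻ᴺ m.
Setting 8770.03 × 10⁻ᴺ ≤ 5.9 gives 10ᴺ ≥ 1486, i.e. N ≥ 3.17.
So 4 decimal places suffice (0.877 m); 3 would allow up to 8.77 m.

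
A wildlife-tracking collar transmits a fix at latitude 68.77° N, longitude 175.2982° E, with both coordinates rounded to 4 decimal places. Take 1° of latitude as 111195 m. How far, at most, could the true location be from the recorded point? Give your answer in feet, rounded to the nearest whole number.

19 feet

Rounding to 4 decimal places leaves each coordinate within ±5e-05° of the true value.
North–south component: 5e-05° × 111195 = 5.55975 m.
E–W at 68.77°: 5e-05° × 111195 × cos 68.77° = 5e-05 × 111195 × 0.3621 ≈ 2.01326 m.
Worst case both components are at the extreme and orthogonal: √(5.55975² + 2.01326²) ≈ 5.91304 m.
In feet: 5.91304 m ÷ 0.3048 ≈ 19.4 ft.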